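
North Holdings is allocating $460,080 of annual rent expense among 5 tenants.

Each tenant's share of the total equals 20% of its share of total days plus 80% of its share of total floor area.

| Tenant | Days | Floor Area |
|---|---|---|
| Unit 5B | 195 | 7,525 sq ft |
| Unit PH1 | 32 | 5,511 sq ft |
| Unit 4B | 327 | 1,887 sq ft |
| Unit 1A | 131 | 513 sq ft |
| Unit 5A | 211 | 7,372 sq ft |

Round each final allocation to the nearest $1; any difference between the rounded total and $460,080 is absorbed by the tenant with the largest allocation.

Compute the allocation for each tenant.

Days total 896; floor area total 22,808.
Composite weights (20% days + 80% floor area): Unit 5B 0.3075; Unit PH1 0.2004; Unit 4B 0.1392; Unit 1A 0.0472; Unit 5A 0.3057.
Proportional shares: Unit 5B 141,460.46; Unit PH1 92,220.02; Unit 4B 64,033.19; Unit 1A 21,731.77; Unit 5A 140,634.56.
Rounded to nearest $1: Unit 5B $141,460; Unit PH1 $92,220; Unit 4B $64,033; Unit 1A $21,732; Unit 5A $140,635. Sum = $460,080.
Rounded total matches; no reconciliation needed.

Unit 5B: $141,460 | Unit PH1: $92,220 | Unit 4B: $64,033 | Unit 1A: $21,732 | Unit 5A: $140,635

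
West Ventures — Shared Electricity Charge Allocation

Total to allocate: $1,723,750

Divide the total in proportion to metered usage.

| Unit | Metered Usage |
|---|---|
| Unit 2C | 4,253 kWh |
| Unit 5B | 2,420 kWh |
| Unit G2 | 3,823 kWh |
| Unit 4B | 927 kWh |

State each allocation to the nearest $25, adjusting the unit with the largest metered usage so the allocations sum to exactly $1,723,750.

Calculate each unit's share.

Combined metered usage = 11,423.
Raw shares: Unit 2C 4,253/11,423 × $1,723,750 = 641,784.89; Unit 5B 2,420/11,423 × $1,723,750 = 365,182.09; Unit G2 3,823/11,423 × $1,723,750 = 576,897.16; Unit 4B 927/11,423 × $1,723,750 = 139,885.87.
After rounding ($25): Unit 2C $641,775; Unit 5B $365,175; Unit G2 $576,900; Unit 4B $139,875. Sum = $1,723,725.
Difference $1,723,750 − $1,723,725 = +$25 applied to largest metered usage (Unit 2C): Unit 2C becomes $641,800.

Unit 2C: $641,800 · Unit 5B: $365,175 · Unit G2: $576,900 · Unit 4B: $139,875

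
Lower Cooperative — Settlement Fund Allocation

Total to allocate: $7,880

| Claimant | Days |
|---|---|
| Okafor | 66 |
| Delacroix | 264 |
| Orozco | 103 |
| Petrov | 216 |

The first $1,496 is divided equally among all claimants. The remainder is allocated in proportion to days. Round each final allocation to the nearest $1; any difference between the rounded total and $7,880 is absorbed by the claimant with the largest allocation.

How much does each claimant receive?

First tranche $1,496 split equally: $374 each.
Remainder $6,384 by days (total 649): Okafor 649.22 → $649; Delacroix 2,596.88 → $2,597; Orozco 1,013.18 → $1,013; Petrov 2,124.72 → $2,125.
Totals: Okafor $374 + $649 = $1,023; Delacroix $374 + $2,597 = $2,971; Orozco $374 + $1,013 = $1,387; Petrov $374 + $2,125 = $2,499.

Okafor: $1,023 | Delacroix: $2,971 | Orozco: $1,387 | Petrov: $2,499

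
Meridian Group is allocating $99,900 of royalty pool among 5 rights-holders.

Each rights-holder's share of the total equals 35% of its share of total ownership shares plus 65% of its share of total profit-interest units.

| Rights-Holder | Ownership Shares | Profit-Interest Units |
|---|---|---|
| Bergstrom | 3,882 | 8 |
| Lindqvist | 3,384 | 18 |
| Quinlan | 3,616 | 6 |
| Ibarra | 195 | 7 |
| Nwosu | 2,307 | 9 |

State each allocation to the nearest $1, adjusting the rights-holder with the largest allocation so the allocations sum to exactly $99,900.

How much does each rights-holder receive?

Totals — ownership shares 13,384, profit-interest units 48.
Combined weights (35% ownership shares + 65% profit-interest units): Bergstrom 0.2099; Lindqvist 0.3322; Quinlan 0.1758; Ibarra 0.0999; Nwosu 0.1822.
Raw shares: Bergstrom 20,964.02; Lindqvist 33,191.15; Quinlan 17,563.49; Ibarra 9,979.11; Nwosu 18,202.23.
At nearest $1: Bergstrom $20,964; Lindqvist $33,191; Quinlan $17,563; Ibarra $9,979; Nwosu $18,202. Sum = $99,899.
Difference $99,900 − $99,899 = +$1 applied to largest allocation (Lindqvist): Lindqvist becomes $33,192.

Bergstrom: $20,964; Lindqvist: $33,192; Quinlan: $17,563; Ibarra: $9,979; Nwosu: $18,202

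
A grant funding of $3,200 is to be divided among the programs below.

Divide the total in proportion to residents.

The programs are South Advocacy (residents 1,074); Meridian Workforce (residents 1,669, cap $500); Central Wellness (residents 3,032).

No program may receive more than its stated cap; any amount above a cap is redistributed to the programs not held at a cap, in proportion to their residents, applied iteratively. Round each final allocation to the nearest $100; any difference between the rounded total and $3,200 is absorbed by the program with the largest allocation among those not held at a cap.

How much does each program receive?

Sum of residents: 5,775.
Proportional shares (ignoring caps): South Advocacy 595.12; Meridian Workforce 924.81; Central Wellness 1,680.07.
Held at cap: Meridian Workforce ($500); balance $2,700 reallocated over remaining residents 4,106.
Shares after redistribution: South Advocacy 706.23 → $700; Central Wellness 1,993.77 → $2,000.

South Advocacy: $700 | Meridian Workforce: $500 | Central Wellness: $2,000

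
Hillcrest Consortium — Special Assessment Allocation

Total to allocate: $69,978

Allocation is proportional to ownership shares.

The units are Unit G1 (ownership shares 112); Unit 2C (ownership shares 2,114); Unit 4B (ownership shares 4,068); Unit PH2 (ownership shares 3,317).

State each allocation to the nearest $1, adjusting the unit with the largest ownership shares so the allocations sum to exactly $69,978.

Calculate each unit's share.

Ownership shares total: 9,611.
Proportional shares: Unit G1 112/9,611 × $69,978 = 815.48; Unit 2C 2,114/9,611 × $69,978 = 15,392.10; Unit 4B 4,068/9,611 × $69,978 = 29,619.24; Unit PH2 3,317/9,611 × $69,978 = 24,151.18.
After rounding ($1): Unit G1 $815; Unit 2C $15,392; Unit 4B $29,619; Unit PH2 $24,151. Sum = $69,977.
Difference $69,978 − $69,977 = +$1 applied to largest ownership shares (Unit 4B): Unit 4B becomes $29,620.

Unit G1: $815 · Unit 2C: $15,392 · Unit 4B: $29,620 · Unit PH2: $24,151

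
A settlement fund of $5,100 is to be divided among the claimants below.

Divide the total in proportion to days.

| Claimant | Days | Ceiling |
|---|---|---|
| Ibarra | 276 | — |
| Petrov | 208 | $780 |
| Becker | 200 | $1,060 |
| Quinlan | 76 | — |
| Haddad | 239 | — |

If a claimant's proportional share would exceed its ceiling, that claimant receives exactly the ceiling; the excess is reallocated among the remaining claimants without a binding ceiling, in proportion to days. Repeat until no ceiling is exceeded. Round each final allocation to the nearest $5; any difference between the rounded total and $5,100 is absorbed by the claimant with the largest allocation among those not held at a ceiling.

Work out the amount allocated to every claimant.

Ibarra: $1,520; Petrov: $780; Becker: $1,060; Quinlan: $420; Haddad: $1,320

Total days = 999.
Unconstrained shares: Ibarra 1,409.01; Petrov 1,061.86; Becker 1,021.02; Quinlan 387.99; Haddad 1,220.12.
Cap binds for Petrov ($780); balance $4,320 reallocated over remaining days 791.
Cap binds for Becker ($1,060); balance $3,260 reallocated over remaining days 591.
Redistributed shares: Ibarra 1,522.44 → $1,520; Quinlan 419.22 → $420; Haddad 1,318.34 → $1,320.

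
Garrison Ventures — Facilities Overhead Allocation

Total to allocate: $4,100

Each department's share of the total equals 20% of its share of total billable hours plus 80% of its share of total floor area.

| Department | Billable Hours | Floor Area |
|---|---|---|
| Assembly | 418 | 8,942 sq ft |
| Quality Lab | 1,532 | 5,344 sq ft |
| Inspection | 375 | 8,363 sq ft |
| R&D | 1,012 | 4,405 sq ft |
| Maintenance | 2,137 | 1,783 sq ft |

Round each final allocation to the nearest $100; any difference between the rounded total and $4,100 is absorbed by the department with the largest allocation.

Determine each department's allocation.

Totals — billable hours 5,474, floor area 28,837.
Combined weights (20% billable hours + 80% floor area): Assembly 0.2633; Quality Lab 0.2042; Inspection 0.2457; R&D 0.1592; Maintenance 0.1275.
Unrounded shares: Assembly 1,079.70; Quality Lab 837.33; Inspection 1,007.41; R&D 652.63; Maintenance 522.92.
Rounded to nearest $100: Assembly $1,100; Quality Lab $800; Inspection $1,000; R&D $700; Maintenance $500. Sum = $4,100.
Sum already equals the total — no adjustment.

Assembly: $1,100; Quality Lab: $800; Inspection: $1,000; R&D: $700; Maintenance: $500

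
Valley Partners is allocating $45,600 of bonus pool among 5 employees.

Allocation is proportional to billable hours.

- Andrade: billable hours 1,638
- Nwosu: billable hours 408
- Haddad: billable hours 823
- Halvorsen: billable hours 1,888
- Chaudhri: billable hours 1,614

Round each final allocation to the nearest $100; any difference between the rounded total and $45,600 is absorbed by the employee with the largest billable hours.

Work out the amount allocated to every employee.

Andrade: $11,700 · Nwosu: $2,900 · Haddad: $5,900 · Halvorsen: $13,500 · Chaudhri: $11,600

Total billable hours = 1,638 + 408 + 823 + 1,888 + 1,614 = 6,371.
Proportional shares: Andrade 11,723.87; Nwosu 2,920.23; Haddad 5,890.57; Halvorsen 13,513.23; Chaudhri 11,552.10.
Rounded to nearest $100: Andrade $11,700; Nwosu $2,900; Haddad $5,900; Halvorsen $13,500; Chaudhri $11,600. Sum = $45,600.
No rounding difference to absorb.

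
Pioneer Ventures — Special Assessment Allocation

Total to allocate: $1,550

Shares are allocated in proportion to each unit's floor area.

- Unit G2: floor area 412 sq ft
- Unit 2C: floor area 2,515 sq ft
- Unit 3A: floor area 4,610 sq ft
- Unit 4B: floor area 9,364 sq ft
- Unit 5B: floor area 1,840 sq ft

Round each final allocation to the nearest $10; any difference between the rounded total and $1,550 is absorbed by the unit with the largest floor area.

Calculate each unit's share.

Sum of floor area: 18,741.
Unrounded shares: Unit G2 412/18,741 × $1,550 = 34.08; Unit 2C 2,515/18,741 × $1,550 = 208.01; Unit 3A 4,610/18,741 × $1,550 = 381.28; Unit 4B 9,364/18,741 × $1,550 = 774.46; Unit 5B 1,840/18,741 × $1,550 = 152.18.
Rounded to nearest $10: Unit G2 $30; Unit 2C $210; Unit 3A $380; Unit 4B $770; Unit 5B $150. Sum = $1,540.
Difference $1,550 − $1,540 = +$10 applied to largest floor area (Unit 4B): Unit 4B becomes $780.

Unit G2: $30 · Unit 2C: $210 · Unit 3A: $380 · Unit 4B: $780 · Unit 5B: $150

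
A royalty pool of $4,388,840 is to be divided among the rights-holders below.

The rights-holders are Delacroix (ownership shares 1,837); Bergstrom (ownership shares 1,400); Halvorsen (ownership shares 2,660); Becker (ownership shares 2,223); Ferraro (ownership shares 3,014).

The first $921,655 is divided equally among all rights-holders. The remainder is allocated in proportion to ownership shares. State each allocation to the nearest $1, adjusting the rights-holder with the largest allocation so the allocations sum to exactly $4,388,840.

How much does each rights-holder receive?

Delacroix: $756,382 · Bergstrom: $620,298 · Halvorsen: $1,012,669 · Becker: $876,585 · Ferraro: $1,122,906

$921,655 shared equally gives $184,331 per rights-holder.
Remainder $3,467,185 by ownership shares (total 11,134): Delacroix 572,051.27 → $572,051; Bergstrom 435,967.22 → $435,967; Halvorsen 828,337.71 → $828,338; Becker 692,253.66 → $692,254; Ferraro 938,575.14 → $938,575.
Totals: Delacroix $184,331 + $572,051 = $756,382; Bergstrom $184,331 + $435,967 = $620,298; Halvorsen $184,331 + $828,338 = $1,012,669; Becker $184,331 + $692,254 = $876,585; Ferraro $184,331 + $938,575 = $1,122,906.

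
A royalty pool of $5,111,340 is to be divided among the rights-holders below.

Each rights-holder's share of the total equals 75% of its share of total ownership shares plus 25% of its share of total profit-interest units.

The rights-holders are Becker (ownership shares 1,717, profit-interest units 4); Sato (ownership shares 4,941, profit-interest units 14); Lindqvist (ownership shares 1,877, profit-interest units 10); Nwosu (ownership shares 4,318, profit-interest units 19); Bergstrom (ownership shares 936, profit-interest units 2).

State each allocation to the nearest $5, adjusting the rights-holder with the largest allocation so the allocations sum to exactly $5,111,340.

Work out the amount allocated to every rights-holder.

Ownership shares total 13,789; profit-interest units total 49.
Composite weights (75% ownership shares + 25% profit-interest units): Becker 0.1138; Sato 0.3402; Lindqvist 0.1531; Nwosu 0.3318; Bergstrom 0.0611.
Raw shares: Becker 581,659.36; Sato 1,738,752.12; Lindqvist 782,610.84; Nwosu 1,695,942.08; Bergstrom 312,375.60.
Rounded to nearest $5: Becker $581,660; Sato $1,738,750; Lindqvist $782,610; Nwosu $1,695,940; Bergstrom $312,375. Sum = $5,111,335.
Difference $5,111,340 − $5,111,335 = +$5 applied to largest allocation (Sato): Sato becomes $1,738,755.

Becker: $581,660; Sato: $1,738,755; Lindqvist: $782,610; Nwosu: $1,695,940; Bergstrom: $312,375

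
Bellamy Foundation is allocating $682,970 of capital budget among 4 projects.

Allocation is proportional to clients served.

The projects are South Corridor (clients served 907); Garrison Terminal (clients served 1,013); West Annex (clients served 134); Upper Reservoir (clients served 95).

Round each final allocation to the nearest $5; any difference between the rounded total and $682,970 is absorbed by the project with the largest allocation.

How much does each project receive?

Sum of clients served: 2,149.
Raw shares: South Corridor 907/2,149 × $682,970 = 288,252.11; Garrison Terminal 1,013/2,149 × $682,970 = 321,939.79; West Annex 134/2,149 × $682,970 = 42,586.31; Upper Reservoir 95/2,149 × $682,970 = 30,191.79.
At nearest $5: South Corridor $288,250; Garrison Terminal $321,940; West Annex $42,585; Upper Reservoir $30,190. Sum = $682,965.
Difference $682,970 − $682,965 = +$5 applied to largest allocation (Garrison Terminal): Garrison Terminal becomes $321,945.

South Corridor: $288,250; Garrison Terminal: $321,945; West Annex: $42,585; Upper Reservoir: $30,190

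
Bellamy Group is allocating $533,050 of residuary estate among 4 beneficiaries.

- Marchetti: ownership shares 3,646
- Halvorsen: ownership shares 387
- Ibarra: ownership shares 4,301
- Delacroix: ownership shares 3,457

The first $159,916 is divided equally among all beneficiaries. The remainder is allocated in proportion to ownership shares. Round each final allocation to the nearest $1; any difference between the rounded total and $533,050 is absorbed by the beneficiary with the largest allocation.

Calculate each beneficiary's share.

$159,916 shared equally gives $39,979 per beneficiary.
Remainder $373,134 by ownership shares (total 11,791): Marchetti 115,380.08 → $115,380; Halvorsen 12,246.87 → $12,247; Ibarra 136,107.99 → $136,108; Delacroix 109,399.05 → $109,399.
Totals: Marchetti $39,979 + $115,380 = $155,359; Halvorsen $39,979 + $12,247 = $52,226; Ibarra $39,979 + $136,108 = $176,087; Delacroix $39,979 + $109,399 = $149,378.

Marchetti: $155,359; Halvorsen: $52,226; Ibarra: $176,087; Delacroix: $149,378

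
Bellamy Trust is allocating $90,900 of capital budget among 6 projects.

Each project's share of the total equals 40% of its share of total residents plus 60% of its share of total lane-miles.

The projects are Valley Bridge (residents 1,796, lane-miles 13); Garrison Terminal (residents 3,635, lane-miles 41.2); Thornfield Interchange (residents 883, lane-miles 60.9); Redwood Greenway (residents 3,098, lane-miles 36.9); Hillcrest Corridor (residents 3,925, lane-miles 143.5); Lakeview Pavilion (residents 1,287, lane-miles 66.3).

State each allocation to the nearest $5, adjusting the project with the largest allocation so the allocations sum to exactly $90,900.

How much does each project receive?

Residents total 14,624; lane-miles total 361.8.
Blended shares (40% residents + 60% lane-miles): Valley Bridge 0.0707; Garrison Terminal 0.1678; Thornfield Interchange 0.1251; Redwood Greenway 0.1459; Hillcrest Corridor 0.3453; Lakeview Pavilion 0.1452.
Pro-rata amounts: Valley Bridge 6,425.14; Garrison Terminal 15,248.53; Thornfield Interchange 11,375.87; Redwood Greenway 13,265.17; Hillcrest Corridor 31,390.91; Lakeview Pavilion 13,194.38.
At nearest $5: Valley Bridge $6,425; Garrison Terminal $15,250; Thornfield Interchange $11,375; Redwood Greenway $13,265; Hillcrest Corridor $31,390; Lakeview Pavilion $13,195. Sum = $90,900.
Rounded total matches; no reconciliation needed.

Valley Bridge: $6,425 | Garrison Terminal: $15,250 | Thornfield Interchange: $11,375 | Redwood Greenway: $13,265 | Hillcrest Corridor: $31,390 | Lakeview Pavilion: $13,195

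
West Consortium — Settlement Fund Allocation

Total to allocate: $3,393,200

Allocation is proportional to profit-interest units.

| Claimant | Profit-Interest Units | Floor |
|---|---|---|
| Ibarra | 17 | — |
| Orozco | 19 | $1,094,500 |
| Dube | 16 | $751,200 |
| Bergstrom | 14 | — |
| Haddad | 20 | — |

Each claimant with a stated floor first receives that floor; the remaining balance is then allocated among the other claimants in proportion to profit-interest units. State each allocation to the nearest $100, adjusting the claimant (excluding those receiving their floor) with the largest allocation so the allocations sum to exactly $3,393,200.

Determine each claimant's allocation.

Ibarra: $515,800 · Orozco: $1,094,500 · Dube: $751,200 · Bergstrom: $424,800 · Haddad: $606,900

Fund the minimums — Orozco $1,094,500; Dube $751,200. Remaining pool $1,547,500.
Remaining pool split over remaining profit-interest units 51: Ibarra 515,833.33 → $515,800; Bergstrom 424,803.92 → $424,800; Haddad 606,862.75 → $606,900.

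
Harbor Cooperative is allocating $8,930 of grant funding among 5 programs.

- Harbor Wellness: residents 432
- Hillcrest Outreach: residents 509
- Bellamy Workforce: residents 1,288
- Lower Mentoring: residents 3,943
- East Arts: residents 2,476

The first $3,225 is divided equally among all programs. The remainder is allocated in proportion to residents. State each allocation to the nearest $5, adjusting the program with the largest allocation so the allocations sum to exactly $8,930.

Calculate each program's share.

Harbor Wellness: $930 | Hillcrest Outreach: $980 | Bellamy Workforce: $1,495 | Lower Mentoring: $3,245 | East Arts: $2,280

$3,225 shared equally gives $645 per program.
Remainder $5,705 by residents (total 8,648): Harbor Wellness 284.99 → $285; Hillcrest Outreach 335.78 → $335; Bellamy Workforce 849.68 → $850; Lower Mentoring 2,601.16 → $2,600; East Arts 1,633.39 → $1,635.
Totals: Harbor Wellness $645 + $285 = $930; Hillcrest Outreach $645 + $335 = $980; Bellamy Workforce $645 + $850 = $1,495; Lower Mentoring $645 + $2,600 = $3,245; East Arts $645 + $1,635 = $2,280.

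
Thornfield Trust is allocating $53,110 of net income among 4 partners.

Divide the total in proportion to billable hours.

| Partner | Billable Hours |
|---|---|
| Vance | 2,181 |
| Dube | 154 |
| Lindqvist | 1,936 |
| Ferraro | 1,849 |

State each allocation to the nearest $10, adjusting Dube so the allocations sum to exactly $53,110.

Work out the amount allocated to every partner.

Total billable hours = 6,120.
Pro-rata amounts: Vance 2,181/6,120 × $53,110 = 18,926.95; Dube 154/6,120 × $53,110 = 1,336.43; Lindqvist 1,936/6,120 × $53,110 = 16,800.81; Ferraro 1,849/6,120 × $53,110 = 16,045.82.
After rounding ($10): Vance $18,930; Dube $1,340; Lindqvist $16,800; Ferraro $16,050. Sum = $53,120.
Difference $53,110 − $53,120 = −$10 applied to Dube: Dube becomes $1,330.

Vance: $18,930 | Dube: $1,330 | Lindqvist: $16,800 | Ferraro: $16,050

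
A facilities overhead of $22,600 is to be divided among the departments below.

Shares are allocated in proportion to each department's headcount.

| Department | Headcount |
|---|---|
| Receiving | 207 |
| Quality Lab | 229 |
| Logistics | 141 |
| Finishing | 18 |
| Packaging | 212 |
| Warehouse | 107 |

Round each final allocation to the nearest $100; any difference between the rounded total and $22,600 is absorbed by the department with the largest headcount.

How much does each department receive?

Receiving: $5,100 · Quality Lab: $5,800 · Logistics: $3,500 · Finishing: $400 · Packaging: $5,200 · Warehouse: $2,600

Combined headcount = 207 + 229 + 141 + 18 + 212 + 107 = 914.
Raw shares: Receiving 5,118.38; Quality Lab 5,662.36; Logistics 3,486.43; Finishing 445.08; Packaging 5,242.01; Warehouse 2,645.73.
At nearest $100: Receiving $5,100; Quality Lab $5,700; Logistics $3,500; Finishing $400; Packaging $5,200; Warehouse $2,600. Sum = $22,500.
Difference $22,600 − $22,500 = +$100 applied to largest headcount (Quality Lab): Quality Lab becomes $5,800.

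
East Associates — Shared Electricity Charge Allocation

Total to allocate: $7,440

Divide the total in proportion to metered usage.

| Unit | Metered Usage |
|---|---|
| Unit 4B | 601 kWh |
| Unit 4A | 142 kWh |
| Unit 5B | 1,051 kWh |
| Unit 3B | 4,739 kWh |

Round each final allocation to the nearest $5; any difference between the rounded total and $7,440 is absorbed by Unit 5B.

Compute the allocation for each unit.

Metered usage total: 6,533.
Unrounded shares: Unit 4B 601/6,533 × $7,440 = 684.44; Unit 4A 142/6,533 × $7,440 = 161.71; Unit 5B 1,051/6,533 × $7,440 = 1,196.91; Unit 3B 4,739/6,533 × $7,440 = 5,396.93.
After rounding ($5): Unit 4B $685; Unit 4A $160; Unit 5B $1,195; Unit 3B $5,395. Sum = $7,435.
Difference $7,440 − $7,435 = +$5 applied to Unit 5B: Unit 5B becomes $1,200.

Unit 4B: $685; Unit 4A: $160; Unit 5B: $1,200; Unit 3B: $5,395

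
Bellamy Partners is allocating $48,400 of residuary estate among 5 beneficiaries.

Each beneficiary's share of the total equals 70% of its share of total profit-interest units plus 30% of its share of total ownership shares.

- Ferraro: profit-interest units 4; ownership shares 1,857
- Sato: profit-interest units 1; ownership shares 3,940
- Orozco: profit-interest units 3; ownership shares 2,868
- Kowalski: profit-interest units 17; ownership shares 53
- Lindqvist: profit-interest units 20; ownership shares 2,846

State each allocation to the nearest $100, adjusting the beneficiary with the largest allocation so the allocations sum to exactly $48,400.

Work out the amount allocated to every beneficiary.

Profit-interest units total 45; ownership shares total 11,564.
Combined weights (70% profit-interest units + 30% ownership shares): Ferraro 0.1104; Sato 0.1178; Orozco 0.1211; Kowalski 0.2658; Lindqvist 0.3849.
Proportional shares: Ferraro 5,343.24; Sato 5,700.04; Orozco 5,859.79; Kowalski 12,865.66; Lindqvist 18,631.27.
At nearest $100: Ferraro $5,300; Sato $5,700; Orozco $5,900; Kowalski $12,900; Lindqvist $18,600. Sum = $48,400.
No rounding difference to absorb.

Ferraro: $5,300; Sato: $5,700; Orozco: $5,900; Kowalski: $12,900; Lindqvist: $18,600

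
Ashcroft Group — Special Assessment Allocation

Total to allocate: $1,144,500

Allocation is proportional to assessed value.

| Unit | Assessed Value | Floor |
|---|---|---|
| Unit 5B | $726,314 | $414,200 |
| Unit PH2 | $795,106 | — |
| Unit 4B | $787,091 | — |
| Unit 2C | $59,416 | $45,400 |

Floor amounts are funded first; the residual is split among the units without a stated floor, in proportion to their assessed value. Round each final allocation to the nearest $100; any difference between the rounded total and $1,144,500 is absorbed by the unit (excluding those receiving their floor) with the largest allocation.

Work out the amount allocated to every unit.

Unit 5B: $414,200 · Unit PH2: $344,200 · Unit 4B: $340,700 · Unit 2C: $45,400

Minimums first: Unit 5B $414,200; Unit 2C $45,400. Balance $684,900.
Balance split over remaining assessed value 1,582,197: Unit PH2 344,184.76 → $344,200; Unit 4B 340,715.24 → $340,700.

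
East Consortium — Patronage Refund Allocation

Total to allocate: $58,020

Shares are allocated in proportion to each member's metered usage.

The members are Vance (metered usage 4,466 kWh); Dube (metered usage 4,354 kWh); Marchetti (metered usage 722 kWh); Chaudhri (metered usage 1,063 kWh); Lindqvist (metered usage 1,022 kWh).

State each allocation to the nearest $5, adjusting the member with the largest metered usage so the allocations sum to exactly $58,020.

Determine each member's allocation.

Vance: $22,285 · Dube: $21,725 · Marchetti: $3,605 · Chaudhri: $5,305 · Lindqvist: $5,100

Sum of metered usage: 4,466 + 4,354 + 722 + 1,063 + 1,022 = 11,627.
Raw shares: Vance 22,285.83; Dube 21,726.94; Marchetti 3,602.86; Chaudhri 5,304.49; Lindqvist 5,099.89.
Rounded to nearest $5: Vance $22,285; Dube $21,725; Marchetti $3,605; Chaudhri $5,305; Lindqvist $5,100. Sum = $58,020.
Sum already equals the total — no adjustment.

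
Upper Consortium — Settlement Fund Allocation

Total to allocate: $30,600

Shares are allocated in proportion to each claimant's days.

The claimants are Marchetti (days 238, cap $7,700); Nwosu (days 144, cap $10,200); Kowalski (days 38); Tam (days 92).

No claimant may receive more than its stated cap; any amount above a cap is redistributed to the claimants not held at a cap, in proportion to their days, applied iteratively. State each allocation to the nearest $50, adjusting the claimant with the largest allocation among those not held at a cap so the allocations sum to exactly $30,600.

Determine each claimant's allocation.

Days total: 512.
Unconstrained shares: Marchetti 14,224.22; Nwosu 8,606.25; Kowalski 2,271.09; Tam 5,498.44.
Held at cap: Marchetti ($7,700); remaining pool $22,900 reallocated over remaining days 274.
Held at cap: Nwosu ($10,200); remaining pool $12,700 reallocated over remaining days 130.
Redistributed shares: Kowalski 3,712.31 → $3,700; Tam 8,987.69 → $9,000.

Marchetti: $7,700; Nwosu: $10,200; Kowalski: $3,700; Tam: $9,000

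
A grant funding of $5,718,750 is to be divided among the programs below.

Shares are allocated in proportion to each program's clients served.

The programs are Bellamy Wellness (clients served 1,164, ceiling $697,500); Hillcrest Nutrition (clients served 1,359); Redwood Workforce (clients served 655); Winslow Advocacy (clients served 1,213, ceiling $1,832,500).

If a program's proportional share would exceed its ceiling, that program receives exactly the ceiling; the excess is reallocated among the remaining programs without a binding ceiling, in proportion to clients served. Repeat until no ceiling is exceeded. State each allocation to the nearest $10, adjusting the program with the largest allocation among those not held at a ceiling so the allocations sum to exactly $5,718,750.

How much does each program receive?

Combined clients served = 4,391.
Proportional shares (ignoring caps): Bellamy Wellness 1,515,970.17; Hillcrest Nutrition 1,769,934.24; Redwood Workforce 853,058.81; Winslow Advocacy 1,579,786.78.
Capped: Bellamy Wellness ($697,500); remaining pool $5,021,250 reallocated over remaining clients served 3,227.
Capped: Winslow Advocacy ($1,832,500); remaining pool $3,188,750 reallocated over remaining clients served 2,014.
Shares after redistribution: Hillcrest Nutrition 2,151,693.77 → $2,151,690; Redwood Workforce 1,037,056.23 → $1,037,060.

Bellamy Wellness: $697,500; Hillcrest Nutrition: $2,151,690; Redwood Workforce: $1,037,060; Winslow Advocacy: $1,832,500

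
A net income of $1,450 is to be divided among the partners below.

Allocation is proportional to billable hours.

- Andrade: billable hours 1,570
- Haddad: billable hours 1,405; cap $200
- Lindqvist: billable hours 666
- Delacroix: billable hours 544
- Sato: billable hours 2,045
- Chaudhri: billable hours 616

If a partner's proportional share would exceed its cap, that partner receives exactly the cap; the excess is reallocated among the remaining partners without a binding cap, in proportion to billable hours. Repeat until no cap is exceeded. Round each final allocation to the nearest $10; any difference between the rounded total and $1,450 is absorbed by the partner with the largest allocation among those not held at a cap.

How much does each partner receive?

Sum of billable hours: 6,846.
Unconstrained shares: Andrade 332.53; Haddad 297.58; Lindqvist 141.06; Delacroix 115.22; Sato 433.14; Chaudhri 130.47.
Cap binds for Haddad ($200); balance $1,250 reallocated over remaining billable hours 5,441.
Shares after redistribution: Andrade 360.69 → $360; Lindqvist 153.00 → $150; Delacroix 124.98 → $120; Sato 469.81 → $470; Chaudhri 141.52 → $140.
Rounding difference +$10 applied to Sato → $480.

Andrade: $360 | Haddad: $200 | Lindqvist: $150 | Delacroix: $120 | Sato: $480 | Chaudhri: $140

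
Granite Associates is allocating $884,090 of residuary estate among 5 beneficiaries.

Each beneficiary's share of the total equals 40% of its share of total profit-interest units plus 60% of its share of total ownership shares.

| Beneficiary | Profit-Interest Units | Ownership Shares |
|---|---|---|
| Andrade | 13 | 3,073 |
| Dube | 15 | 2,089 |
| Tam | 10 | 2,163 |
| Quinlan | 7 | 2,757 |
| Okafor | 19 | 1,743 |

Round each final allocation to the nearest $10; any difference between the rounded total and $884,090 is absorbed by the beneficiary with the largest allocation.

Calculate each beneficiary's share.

Profit-interest units total 64; ownership shares total 11,825.
Combined weights (40% profit-interest units + 60% ownership shares): Andrade 0.2372; Dube 0.1997; Tam 0.1723; Quinlan 0.1836; Okafor 0.2072.
Proportional shares: Andrade 209,683.06; Dube 176,593.24; Tam 152,284.97; Quinlan 162,354.34; Okafor 183,174.38.
At nearest $10: Andrade $209,680; Dube $176,590; Tam $152,280; Quinlan $162,350; Okafor $183,170. Sum = $884,070.
Difference $884,090 − $884,070 = +$20 applied to largest allocation (Andrade): Andrade becomes $209,700.

Andrade: $209,700 | Dube: $176,590 | Tam: $152,280 | Quinlan: $162,350 | Okafor: $183,170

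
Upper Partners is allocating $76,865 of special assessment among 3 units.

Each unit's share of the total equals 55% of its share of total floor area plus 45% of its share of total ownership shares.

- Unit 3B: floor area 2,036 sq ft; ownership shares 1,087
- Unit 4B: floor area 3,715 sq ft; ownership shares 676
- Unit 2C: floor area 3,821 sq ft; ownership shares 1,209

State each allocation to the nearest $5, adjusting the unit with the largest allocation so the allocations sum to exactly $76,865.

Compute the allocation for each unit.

Unit 3B: $21,645; Unit 4B: $24,275; Unit 2C: $30,945

Floor area total 9,572; ownership shares total 2,972.
Blended shares (55% floor area + 45% ownership shares): Unit 3B 0.2816; Unit 4B 0.3158; Unit 2C 0.4026.
Raw shares: Unit 3B 21,643.12; Unit 4B 24,275.23; Unit 2C 30,946.65.
After rounding ($5): Unit 3B $21,645; Unit 4B $24,275; Unit 2C $30,945. Sum = $76,865.
Rounded total matches; no reconciliation needed.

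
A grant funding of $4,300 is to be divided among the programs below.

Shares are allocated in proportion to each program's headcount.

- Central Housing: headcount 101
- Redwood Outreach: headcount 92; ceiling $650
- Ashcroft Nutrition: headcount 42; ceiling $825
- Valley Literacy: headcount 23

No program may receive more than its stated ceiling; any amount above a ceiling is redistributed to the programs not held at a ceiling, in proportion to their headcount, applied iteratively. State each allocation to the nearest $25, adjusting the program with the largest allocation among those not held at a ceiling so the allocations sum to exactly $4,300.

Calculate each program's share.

Central Housing: $2,300 | Redwood Outreach: $650 | Ashcroft Nutrition: $825 | Valley Literacy: $525

Total headcount = 258.
Proportional shares (ignoring caps): Central Housing 1,683.33; Redwood Outreach 1,533.33; Ashcroft Nutrition 700.00; Valley Literacy 383.33.
Cap binds for Redwood Outreach ($650); remaining pool $3,650 reallocated over remaining headcount 166.
Cap binds for Ashcroft Nutrition ($825); remaining pool $2,825 reallocated over remaining headcount 124.
Redistributed shares: Central Housing 2,301.01 → $2,300; Valley Literacy 523.99 → $525.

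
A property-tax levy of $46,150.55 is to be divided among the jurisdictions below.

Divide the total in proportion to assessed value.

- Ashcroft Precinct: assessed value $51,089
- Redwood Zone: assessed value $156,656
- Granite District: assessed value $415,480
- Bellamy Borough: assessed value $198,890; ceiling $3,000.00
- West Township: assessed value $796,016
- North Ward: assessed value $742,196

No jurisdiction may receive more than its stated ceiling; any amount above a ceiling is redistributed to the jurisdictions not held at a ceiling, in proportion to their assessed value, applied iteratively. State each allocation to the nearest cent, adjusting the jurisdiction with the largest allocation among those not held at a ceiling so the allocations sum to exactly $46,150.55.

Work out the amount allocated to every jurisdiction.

Ashcroft Precinct: $1,019.93 · Redwood Zone: $3,127.45 · Granite District: $8,294.57 · Bellamy Borough: $3,000.00 · West Township: $15,891.53 · North Ward: $14,817.07

Combined assessed value = 2,360,327.
Unconstrained shares: Ashcroft Precinct 998.9232; Redwood Zone 3,063.0335; Granite District 8,123.7178; Bellamy Borough 3,888.8183; West Township 15,564.1893; North Ward 14,511.8679.
Capped: Bellamy Borough ($3,000.00); balance $43,150.55 reallocated over remaining assessed value 2,161,437.
Remaining shares: Ashcroft Precinct 1,019.9319 → $1,019.93; Redwood Zone 3,127.4530 → $3,127.45; Granite District 8,294.5700 → $8,294.57; West Township 15,891.5241 → $15,891.52; North Ward 14,817.0711 → $14,817.07.
Rounding difference +$0.01 applied to West Township → $15,891.53.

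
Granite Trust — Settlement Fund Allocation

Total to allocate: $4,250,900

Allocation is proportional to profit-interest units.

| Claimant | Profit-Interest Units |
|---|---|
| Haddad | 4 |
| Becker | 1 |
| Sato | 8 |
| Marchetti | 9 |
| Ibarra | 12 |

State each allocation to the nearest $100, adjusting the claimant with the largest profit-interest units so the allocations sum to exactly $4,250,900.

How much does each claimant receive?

Haddad: $500,100; Becker: $125,000; Sato: $1,000,200; Marchetti: $1,125,200; Ibarra: $1,500,400

Sum of profit-interest units: 34.
Raw shares: Haddad 4/34 × $4,250,900 = 500,105.88; Becker 1/34 × $4,250,900 = 125,026.47; Sato 8/34 × $4,250,900 = 1,000,211.76; Marchetti 9/34 × $4,250,900 = 1,125,238.24; Ibarra 12/34 × $4,250,900 = 1,500,317.65.
At nearest $100: Haddad $500,100; Becker $125,000; Sato $1,000,200; Marchetti $1,125,200; Ibarra $1,500,300. Sum = $4,250,800.
Difference $4,250,900 − $4,250,800 = +$100 applied to largest profit-interest units (Ibarra): Ibarra becomes $1,500,400.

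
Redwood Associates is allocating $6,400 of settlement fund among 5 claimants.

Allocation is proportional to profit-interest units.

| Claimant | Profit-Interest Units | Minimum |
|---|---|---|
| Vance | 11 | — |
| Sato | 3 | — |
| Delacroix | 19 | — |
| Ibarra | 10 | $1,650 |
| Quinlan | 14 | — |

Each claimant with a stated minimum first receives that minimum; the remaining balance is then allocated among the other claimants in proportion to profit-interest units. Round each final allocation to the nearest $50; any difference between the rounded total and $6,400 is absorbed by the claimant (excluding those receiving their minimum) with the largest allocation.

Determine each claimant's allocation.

Guaranteed amounts: Ibarra $1,650. Remaining pool $4,750.
Remaining pool split over remaining profit-interest units 47: Vance 1,111.70 → $1,100; Sato 303.19 → $300; Delacroix 1,920.21 → $1,900; Quinlan 1,414.89 → $1,400.
Rounding difference +$50 applied to Delacroix → $1,950.

Vance: $1,100 | Sato: $300 | Delacroix: $1,950 | Ibarra: $1,650 | Quinlan: $1,400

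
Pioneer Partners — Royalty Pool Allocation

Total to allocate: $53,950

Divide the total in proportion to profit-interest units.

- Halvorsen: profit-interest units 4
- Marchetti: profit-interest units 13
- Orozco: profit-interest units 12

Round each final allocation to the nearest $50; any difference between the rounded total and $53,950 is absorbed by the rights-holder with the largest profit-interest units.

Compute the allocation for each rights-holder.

Sum of profit-interest units: 4 + 13 + 12 = 29.
Unrounded shares: Halvorsen 7,441.38; Marchetti 24,184.48; Orozco 22,324.14.
After rounding ($50): Halvorsen $7,450; Marchetti $24,200; Orozco $22,300. Sum = $53,950.
Sum already equals the total — no adjustment.

Halvorsen: $7,450; Marchetti: $24,200; Orozco: $22,300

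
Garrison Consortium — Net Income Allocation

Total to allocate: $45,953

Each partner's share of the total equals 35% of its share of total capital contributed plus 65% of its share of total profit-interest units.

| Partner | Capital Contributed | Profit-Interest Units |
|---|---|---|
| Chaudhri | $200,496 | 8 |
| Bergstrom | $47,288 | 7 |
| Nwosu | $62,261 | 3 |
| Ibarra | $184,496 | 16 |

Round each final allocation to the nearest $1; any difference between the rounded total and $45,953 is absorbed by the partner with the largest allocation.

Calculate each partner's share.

Totals — capital contributed 494,541, profit-interest units 34.
Blended shares (35% capital contributed + 65% profit-interest units): Chaudhri 0.2948; Bergstrom 0.1673; Nwosu 0.1014; Ibarra 0.4365.
Raw shares: Chaudhri 13,548.67; Bergstrom 7,687.501; Nwosu 4,660.40; Ibarra 20,056.42.
After rounding ($1): Chaudhri $13,549; Bergstrom $7,688; Nwosu $4,660; Ibarra $20,056. Sum = $45,953.
Sum already equals the total — no adjustment.

Chaudhri: $13,549; Bergstrom: $7,688; Nwosu: $4,660; Ibarra: $20,056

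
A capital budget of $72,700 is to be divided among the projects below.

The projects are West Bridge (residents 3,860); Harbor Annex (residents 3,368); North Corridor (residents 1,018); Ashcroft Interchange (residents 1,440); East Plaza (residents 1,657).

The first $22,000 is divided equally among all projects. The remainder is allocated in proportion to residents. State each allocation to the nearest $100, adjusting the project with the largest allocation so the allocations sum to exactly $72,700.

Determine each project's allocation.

West Bridge: $21,600; Harbor Annex: $19,500; North Corridor: $9,000; Ashcroft Interchange: $10,800; East Plaza: $11,800

First tranche $22,000 split equally: $4,400 each.
Remainder $50,700 by residents (total 11,343): West Bridge 17,253.11 → $17,300; Harbor Annex 15,054.01 → $15,100; North Corridor 4,550.17 → $4,600; Ashcroft Interchange 6,436.39 → $6,400; East Plaza 7,406.32 → $7,400.
Rounding difference −$100 on remainder applied to West Bridge.
Totals: West Bridge $4,400 + $17,200 = $21,600; Harbor Annex $4,400 + $15,100 = $19,500; North Corridor $4,400 + $4,600 = $9,000; Ashcroft Interchange $4,400 + $6,400 = $10,800; East Plaza $4,400 + $7,400 = $11,800.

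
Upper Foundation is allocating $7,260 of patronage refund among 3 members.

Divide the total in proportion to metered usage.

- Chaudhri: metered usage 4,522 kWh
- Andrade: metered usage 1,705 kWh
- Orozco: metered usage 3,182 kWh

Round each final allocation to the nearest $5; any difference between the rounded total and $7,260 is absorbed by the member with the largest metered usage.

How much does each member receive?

Total metered usage = 4,522 + 1,705 + 3,182 = 9,409.
Raw shares: Chaudhri 3,489.18; Andrade 1,315.58; Orozco 2,455.24.
After rounding ($5): Chaudhri $3,490; Andrade $1,315; Orozco $2,455. Sum = $7,260.
No rounding difference to absorb.

Chaudhri: $3,490 · Andrade: $1,315 · Orozco: $2,455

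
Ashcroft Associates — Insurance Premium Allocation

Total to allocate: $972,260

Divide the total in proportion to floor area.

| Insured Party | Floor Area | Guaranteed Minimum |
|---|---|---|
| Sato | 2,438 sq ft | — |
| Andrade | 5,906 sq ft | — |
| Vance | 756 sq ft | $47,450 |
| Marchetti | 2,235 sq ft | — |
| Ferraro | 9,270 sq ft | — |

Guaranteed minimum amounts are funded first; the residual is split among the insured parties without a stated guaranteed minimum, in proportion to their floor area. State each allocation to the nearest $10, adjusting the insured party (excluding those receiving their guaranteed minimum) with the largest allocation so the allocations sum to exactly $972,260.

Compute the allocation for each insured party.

Sato: $113,590 | Andrade: $275,170 | Vance: $47,450 | Marchetti: $104,130 | Ferraro: $431,920

Fund the minimums — Vance $47,450. Remaining pool $924,810.
Remaining pool split over remaining floor area 19,849: Sato 113,591.96 → $113,590; Andrade 275,173.96 → $275,170; Marchetti 104,133.73 → $104,130; Ferraro 431,910.36 → $431,910.
Rounding difference +$10 applied to Ferraro → $431,920.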